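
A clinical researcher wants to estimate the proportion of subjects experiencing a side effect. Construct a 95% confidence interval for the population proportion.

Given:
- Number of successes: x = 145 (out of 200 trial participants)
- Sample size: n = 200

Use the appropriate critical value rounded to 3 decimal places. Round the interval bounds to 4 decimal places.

Sample proportion: p̂ = 145/200 = 0.725000

Check conditions for normal approximation:
  np̂ = 145 ≥ 10 ✓
  n(1-p̂) = 55 ≥ 10 ✓

The sample is large enough, so use a z-interval (normal approximation) for the proportion.

For 95% confidence, z* = 1.96 (from standard normal table)

Standard error: SE = √(p̂(1-p̂)/n) = √(0.725000×0.275000/200) = 0.03157333

Margin of error: E = z* × SE = 1.96 × 0.03157333 = 0.061884

Z-interval: p̂ ± E = 0.725000 ± 0.061884 = (0.663116, 0.786884)

Rounded to 4 decimal places:

(0.6631, 0.7869)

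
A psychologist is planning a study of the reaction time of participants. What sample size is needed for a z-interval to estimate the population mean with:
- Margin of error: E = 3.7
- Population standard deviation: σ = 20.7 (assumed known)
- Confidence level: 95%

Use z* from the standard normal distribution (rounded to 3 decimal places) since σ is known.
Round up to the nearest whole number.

Using z* since population σ is known (z-interval formula).

For 95% confidence, z* = 1.96 (from standard normal table)

Sample size formula for z-interval: n = (z*σ/E)²

n = (1.96 × 20.7 / 3.7)²
  = (10.965405)²
  = 120.2401

Round up to the nearest whole number: n = 121

121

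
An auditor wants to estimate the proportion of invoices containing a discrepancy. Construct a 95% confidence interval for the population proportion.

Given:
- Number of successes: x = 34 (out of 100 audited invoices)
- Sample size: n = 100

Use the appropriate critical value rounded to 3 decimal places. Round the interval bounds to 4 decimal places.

Sample proportion: p̂ = 34/100 = 0.340000

Check conditions for normal approximation:
  np̂ = 34 ≥ 10 ✓
  n(1-p̂) = 66 ≥ 10 ✓

The sample is large enough, so use a z-interval (normal approximation) for the proportion.

For 95% confidence, z* = 1.96 (from standard normal table)

Standard error: SE = √(p̂(1-p̂)/n) = √(0.340000×0.660000/100) = 0.04737088

Margin of error: E = z* × SE = 1.96 × 0.04737088 = 0.092847

Z-interval: p̂ ± E = 0.340000 ± 0.092847 = (0.247153, 0.432847)

Rounded to 4 decimal places:

(0.2472, 0.4328)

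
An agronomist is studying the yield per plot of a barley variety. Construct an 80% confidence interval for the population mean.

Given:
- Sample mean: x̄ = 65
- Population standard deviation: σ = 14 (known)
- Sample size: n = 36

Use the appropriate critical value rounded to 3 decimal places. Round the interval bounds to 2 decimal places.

The population standard deviation σ is known, so use a z-interval (standard normal critical value).

For 80% confidence, z* = 1.282 (from standard normal table)

Standard error: SE = σ/√n = 14/√36 = 2.333333

Margin of error: E = z* × SE = 1.282 × 2.333333 = 2.9913

Z-interval: x̄ ± E = 65 ± 2.9913 = (62.0087, 67.9913)

Rounded to 2 decimal places:

(62.01, 67.99)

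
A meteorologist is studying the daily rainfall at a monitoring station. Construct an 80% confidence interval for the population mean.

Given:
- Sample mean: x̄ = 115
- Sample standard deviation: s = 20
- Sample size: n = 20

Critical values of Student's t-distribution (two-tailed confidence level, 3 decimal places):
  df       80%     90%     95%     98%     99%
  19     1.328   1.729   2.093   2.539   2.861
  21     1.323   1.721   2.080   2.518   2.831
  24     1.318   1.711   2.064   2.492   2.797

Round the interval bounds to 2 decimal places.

The population standard deviation σ is unknown (only the sample standard deviation s is given), so use a t-interval with df = n - 1 = 20 - 1 = 19.

For 80% confidence with df = 19, t* = 1.328 (from t-table)

Standard error: SE = s/√n = 20/√20 = 4.472136

Margin of error: E = t* × SE = 1.328 × 4.472136 = 5.9390

T-interval: x̄ ± E = 115 ± 5.9390 = (109.0610, 120.9390)

Rounded to 2 decimal places:

(109.06, 120.94)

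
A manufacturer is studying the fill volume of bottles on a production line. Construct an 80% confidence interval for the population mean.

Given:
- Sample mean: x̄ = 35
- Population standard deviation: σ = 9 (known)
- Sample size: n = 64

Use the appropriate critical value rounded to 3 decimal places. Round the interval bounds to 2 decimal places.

The population standard deviation σ is known, so use a z-interval (standard normal critical value).

For 80% confidence, z* = 1.282 (from standard normal table)

Standard error: SE = σ/√n = 9/√64 = 1.125000

Margin of error: E = z* × SE = 1.282 × 1.125000 = 1.4423

Z-interval: x̄ ± E = 35 ± 1.4423 = (33.5577, 36.4423)

Rounded to 2 decimal places:

(33.56, 36.44)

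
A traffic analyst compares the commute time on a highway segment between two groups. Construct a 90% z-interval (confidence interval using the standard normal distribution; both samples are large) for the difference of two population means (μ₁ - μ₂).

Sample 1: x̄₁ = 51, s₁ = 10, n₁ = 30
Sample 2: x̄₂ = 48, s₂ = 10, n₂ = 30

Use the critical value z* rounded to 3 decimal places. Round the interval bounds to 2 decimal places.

Both samples are large (n₁ = 30 ≥ 30, n₂ = 30 ≥ 30), so a z-interval for the difference of means applies.

Point estimate: x̄₁ - x̄₂ = 51 - 48 = 3

Standard error: SE = √(s₁²/n₁ + s₂²/n₂)
= √(10²/30 + 10²/30)
= √(3.333333 + 3.333333)
= 2.581989

For 90% confidence, z* = 1.645 (from standard normal table)
Margin of error: E = z* × SE = 1.645 × 2.581989 = 4.2474

Z-interval: (x̄₁ - x̄₂) ± E = 3 ± 4.2474 = (-1.2474, 7.2474)

Rounded to 2 decimal places:

(-1.25, 7.25)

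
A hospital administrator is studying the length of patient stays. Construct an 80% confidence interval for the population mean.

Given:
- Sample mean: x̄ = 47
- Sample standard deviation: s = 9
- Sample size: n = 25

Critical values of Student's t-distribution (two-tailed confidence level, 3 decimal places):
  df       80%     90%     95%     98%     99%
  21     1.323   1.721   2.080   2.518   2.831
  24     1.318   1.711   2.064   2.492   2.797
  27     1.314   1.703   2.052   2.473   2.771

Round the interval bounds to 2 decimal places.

The population standard deviation σ is unknown (only the sample standard deviation s is given), so use a t-interval with df = n - 1 = 25 - 1 = 24.

For 80% confidence with df = 24, t* = 1.318 (from t-table)

Standard error: SE = s/√n = 9/√25 = 1.800000

Margin of error: E = t* × SE = 1.318 × 1.800000 = 2.3724

T-interval: x̄ ± E = 47 ± 2.3724 = (44.6276, 49.3724)

Rounded to 2 decimal places:

(44.63, 49.37)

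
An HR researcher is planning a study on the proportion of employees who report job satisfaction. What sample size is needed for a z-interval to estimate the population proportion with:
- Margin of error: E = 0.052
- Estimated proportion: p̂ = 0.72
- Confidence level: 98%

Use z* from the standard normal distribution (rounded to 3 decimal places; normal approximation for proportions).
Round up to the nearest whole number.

Using z* for proportion z-interval (normal approximation).

For 98% confidence, z* = 2.326 (from standard normal table)

Sample size formula for proportion z-interval: n = z*²p̂(1-p̂)/E²

n = 2.326² × 0.72 × 0.28 / 0.052²
  = 5.410276 × 0.2016 / 0.002704
  = 403.3697

Round up to the nearest whole number: n = 404

404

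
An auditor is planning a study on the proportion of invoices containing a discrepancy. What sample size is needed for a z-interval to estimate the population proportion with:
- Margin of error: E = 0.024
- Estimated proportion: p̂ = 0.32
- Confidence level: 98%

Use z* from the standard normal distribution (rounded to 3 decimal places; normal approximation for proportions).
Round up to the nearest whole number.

Using z* for proportion z-interval (normal approximation).

For 98% confidence, z* = 2.326 (from standard normal table)

Sample size formula for proportion z-interval: n = z*²p̂(1-p̂)/E²

n = 2.326² × 0.32 × 0.68 / 0.024²
  = 5.410276 × 0.2176 / 0.000576
  = 2043.8820

Round up to the nearest whole number: n = 2044

2044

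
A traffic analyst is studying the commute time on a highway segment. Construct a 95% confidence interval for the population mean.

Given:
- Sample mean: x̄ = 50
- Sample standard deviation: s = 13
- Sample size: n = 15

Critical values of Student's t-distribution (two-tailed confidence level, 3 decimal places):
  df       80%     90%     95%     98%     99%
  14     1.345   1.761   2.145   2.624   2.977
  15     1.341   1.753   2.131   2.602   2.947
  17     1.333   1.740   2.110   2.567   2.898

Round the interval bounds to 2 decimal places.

The population standard deviation σ is unknown (only the sample standard deviation s is given), so use a t-interval with df = n - 1 = 15 - 1 = 14.

For 95% confidence with df = 14, t* = 2.145 (from t-table)

Standard error: SE = s/√n = 13/√15 = 3.356586

Margin of error: E = t* × SE = 2.145 × 3.356586 = 7.1999

T-interval: x̄ ± E = 50 ± 7.1999 = (42.8001, 57.1999)

Rounded to 2 decimal places:

(42.80, 57.20)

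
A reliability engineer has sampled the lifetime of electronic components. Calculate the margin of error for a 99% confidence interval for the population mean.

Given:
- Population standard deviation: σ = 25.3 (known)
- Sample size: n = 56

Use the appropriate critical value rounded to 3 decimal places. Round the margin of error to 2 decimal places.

The population standard deviation σ is known, so use the z-interval margin of error formula.

For 99% confidence, z* = 2.576 (from standard normal table)

Margin of error formula for z-interval: E = z* × σ/√n

E = 2.576 × 25.3/√56
  = 2.576 × 3.380855
  = 8.7091

Rounded to 2 decimal places:

8.71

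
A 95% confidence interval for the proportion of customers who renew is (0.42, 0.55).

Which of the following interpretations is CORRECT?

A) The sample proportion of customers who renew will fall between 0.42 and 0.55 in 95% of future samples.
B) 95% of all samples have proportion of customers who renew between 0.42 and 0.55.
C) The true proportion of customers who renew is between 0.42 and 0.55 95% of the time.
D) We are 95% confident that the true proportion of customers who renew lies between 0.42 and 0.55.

A confidence interval represents our confidence in the procedure, not a probability statement about the parameter.

Key concept: If we repeated this sampling process many times and computed a 95% CI each time, about 95% of those intervals would contain the true population parameter.

For this specific interval (0.42, 0.55):
- Midpoint (point estimate): 0.485
- Margin of error: 0.065

The correct interpretation is the one stating confidence that the true parameter lies in the interval — option D.

D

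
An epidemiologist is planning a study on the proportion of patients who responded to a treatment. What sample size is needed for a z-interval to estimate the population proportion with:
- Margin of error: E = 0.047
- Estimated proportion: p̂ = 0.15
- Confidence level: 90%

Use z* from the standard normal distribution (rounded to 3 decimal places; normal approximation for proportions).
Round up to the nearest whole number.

Using z* for proportion z-interval (normal approximation).

For 90% confidence, z* = 1.645 (from standard normal table)

Sample size formula for proportion z-interval: n = z*²p̂(1-p̂)/E²

n = 1.645² × 0.15 × 0.85 / 0.047²
  = 2.706025 × 0.1275 / 0.002209
  = 156.1875

Round up to the nearest whole number: n = 157

157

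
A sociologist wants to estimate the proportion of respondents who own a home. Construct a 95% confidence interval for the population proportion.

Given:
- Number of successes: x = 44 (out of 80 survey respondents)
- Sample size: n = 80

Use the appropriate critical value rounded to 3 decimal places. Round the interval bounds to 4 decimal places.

Sample proportion: p̂ = 44/80 = 0.550000

Check conditions for normal approximation:
  np̂ = 44 ≥ 10 ✓
  n(1-p̂) = 36 ≥ 10 ✓

The sample is large enough, so use a z-interval (normal approximation) for the proportion.

For 95% confidence, z* = 1.96 (from standard normal table)

Standard error: SE = √(p̂(1-p̂)/n) = √(0.550000×0.450000/80) = 0.05562149

Margin of error: E = z* × SE = 1.96 × 0.05562149 = 0.109018

Z-interval: p̂ ± E = 0.550000 ± 0.109018 = (0.440982, 0.659018)

Rounded to 4 decimal places:

(0.4410, 0.6590)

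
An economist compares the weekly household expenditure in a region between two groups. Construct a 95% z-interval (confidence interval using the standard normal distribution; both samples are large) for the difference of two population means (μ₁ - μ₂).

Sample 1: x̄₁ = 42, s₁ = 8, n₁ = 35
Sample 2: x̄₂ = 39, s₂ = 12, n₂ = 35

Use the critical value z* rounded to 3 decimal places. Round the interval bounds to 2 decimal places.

Both samples are large (n₁ = 35 ≥ 30, n₂ = 35 ≥ 30), so a z-interval for the difference of means applies.

Point estimate: x̄₁ - x̄₂ = 42 - 39 = 3

Standard error: SE = √(s₁²/n₁ + s₂²/n₂)
= √(8²/35 + 12²/35)
= √(1.828571 + 4.114286)
= 2.437798

For 95% confidence, z* = 1.96 (from standard normal table)
Margin of error: E = z* × SE = 1.96 × 2.437798 = 4.7781

Z-interval: (x̄₁ - x̄₂) ± E = 3 ± 4.7781 = (-1.7781, 7.7781)

Rounded to 2 decimal places:

(-1.78, 7.78)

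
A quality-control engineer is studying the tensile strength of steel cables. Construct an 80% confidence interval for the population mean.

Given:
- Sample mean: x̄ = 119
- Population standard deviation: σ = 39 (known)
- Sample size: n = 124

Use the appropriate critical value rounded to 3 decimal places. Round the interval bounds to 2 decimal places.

The population standard deviation σ is known, so use a z-interval (standard normal critical value).

For 80% confidence, z* = 1.282 (from standard normal table)

Standard error: SE = σ/√n = 39/√124 = 3.502303

Margin of error: E = z* × SE = 1.282 × 3.502303 = 4.4900

Z-interval: x̄ ± E = 119 ± 4.4900 = (114.5100, 123.4900)

Rounded to 2 decimal places:

(114.51, 123.49)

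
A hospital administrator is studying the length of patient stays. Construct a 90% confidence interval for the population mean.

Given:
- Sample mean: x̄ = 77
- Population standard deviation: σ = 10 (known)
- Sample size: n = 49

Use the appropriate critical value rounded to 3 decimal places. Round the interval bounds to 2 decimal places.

The population standard deviation σ is known, so use a z-interval (standard normal critical value).

For 90% confidence, z* = 1.645 (from standard normal table)

Standard error: SE = σ/√n = 10/√49 = 1.428571

Margin of error: E = z* × SE = 1.645 × 1.428571 = 2.3500

Z-interval: x̄ ± E = 77 ± 2.3500 = (74.6500, 79.3500)

Rounded to 2 decimal places:

(74.65, 79.35)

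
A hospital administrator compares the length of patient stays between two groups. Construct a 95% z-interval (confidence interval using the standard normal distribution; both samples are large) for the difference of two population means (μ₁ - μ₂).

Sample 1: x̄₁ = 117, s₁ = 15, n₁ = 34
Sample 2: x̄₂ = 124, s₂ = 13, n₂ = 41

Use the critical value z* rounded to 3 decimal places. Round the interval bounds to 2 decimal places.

Both samples are large (n₁ = 34 ≥ 30, n₂ = 41 ≥ 30), so a z-interval for the difference of means applies.

Point estimate: x̄₁ - x̄₂ = 117 - 124 = -7

Standard error: SE = √(s₁²/n₁ + s₂²/n₂)
= √(15²/34 + 13²/41)
= √(6.617647 + 4.121951)
= 3.277133

For 95% confidence, z* = 1.96 (from standard normal table)
Margin of error: E = z* × SE = 1.96 × 3.277133 = 6.4232

Z-interval: (x̄₁ - x̄₂) ± E = -7 ± 6.4232 = (-13.4232, -0.5768)

Rounded to 2 decimal places:

(-13.42, -0.58)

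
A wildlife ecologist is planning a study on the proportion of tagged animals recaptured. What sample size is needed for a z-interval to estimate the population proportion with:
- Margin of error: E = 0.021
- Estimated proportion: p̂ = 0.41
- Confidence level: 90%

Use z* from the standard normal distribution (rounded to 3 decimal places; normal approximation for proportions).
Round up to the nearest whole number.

Using z* for proportion z-interval (normal approximation).

For 90% confidence, z* = 1.645 (from standard normal table)

Sample size formula for proportion z-interval: n = z*²p̂(1-p̂)/E²

n = 1.645² × 0.41 × 0.59 / 0.021²
  = 2.706025 × 0.2419 / 0.000441
  = 1484.3253

Round up to the nearest whole number: n = 1485

1485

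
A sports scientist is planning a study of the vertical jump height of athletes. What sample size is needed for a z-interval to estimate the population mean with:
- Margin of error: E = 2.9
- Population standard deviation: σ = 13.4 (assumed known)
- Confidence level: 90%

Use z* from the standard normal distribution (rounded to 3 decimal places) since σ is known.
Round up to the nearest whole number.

Using z* since population σ is known (z-interval formula).

For 90% confidence, z* = 1.645 (from standard normal table)

Sample size formula for z-interval: n = (z*σ/E)²

n = (1.645 × 13.4 / 2.9)²
  = (7.601034)²
  = 57.7757

Round up to the nearest whole number: n = 58

58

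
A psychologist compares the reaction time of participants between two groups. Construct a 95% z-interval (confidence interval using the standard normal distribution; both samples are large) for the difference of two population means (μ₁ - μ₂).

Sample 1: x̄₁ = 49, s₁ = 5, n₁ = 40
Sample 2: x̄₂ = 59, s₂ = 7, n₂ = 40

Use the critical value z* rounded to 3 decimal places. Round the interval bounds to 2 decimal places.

Both samples are large (n₁ = 40 ≥ 30, n₂ = 40 ≥ 30), so a z-interval for the difference of means applies.

Point estimate: x̄₁ - x̄₂ = 49 - 59 = -10

Standard error: SE = √(s₁²/n₁ + s₂²/n₂)
= √(5²/40 + 7²/40)
= √(0.625000 + 1.225000)
= 1.360147

For 95% confidence, z* = 1.96 (from standard normal table)
Margin of error: E = z* × SE = 1.96 × 1.360147 = 2.6659

Z-interval: (x̄₁ - x̄₂) ± E = -10 ± 2.6659 = (-12.6659, -7.3341)

Rounded to 2 decimal places:

(-12.67, -7.33)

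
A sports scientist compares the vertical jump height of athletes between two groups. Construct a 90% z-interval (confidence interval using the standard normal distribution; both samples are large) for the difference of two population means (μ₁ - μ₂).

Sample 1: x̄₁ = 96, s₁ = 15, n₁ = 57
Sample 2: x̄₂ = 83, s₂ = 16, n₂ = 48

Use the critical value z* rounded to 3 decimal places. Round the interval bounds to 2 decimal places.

Both samples are large (n₁ = 57 ≥ 30, n₂ = 48 ≥ 30), so a z-interval for the difference of means applies.

Point estimate: x̄₁ - x̄₂ = 96 - 83 = 13

Standard error: SE = √(s₁²/n₁ + s₂²/n₂)
= √(15²/57 + 16²/48)
= √(3.947368 + 5.333333)
= 3.046424

For 90% confidence, z* = 1.645 (from standard normal table)
Margin of error: E = z* × SE = 1.645 × 3.046424 = 5.0114

Z-interval: (x̄₁ - x̄₂) ± E = 13 ± 5.0114 = (7.9886, 18.0114)

Rounded to 2 decimal places:

(7.99, 18.01)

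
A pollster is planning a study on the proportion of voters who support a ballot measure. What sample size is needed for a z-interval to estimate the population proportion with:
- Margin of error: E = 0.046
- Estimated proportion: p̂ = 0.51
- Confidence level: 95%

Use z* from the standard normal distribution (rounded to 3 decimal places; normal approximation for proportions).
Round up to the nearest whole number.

Using z* for proportion z-interval (normal approximation).

For 95% confidence, z* = 1.96 (from standard normal table)

Sample size formula for proportion z-interval: n = z*²p̂(1-p̂)/E²

n = 1.96² × 0.51 × 0.49 / 0.046²
  = 3.8416 × 0.2499 / 0.002116
  = 453.6937

Round up to the nearest whole number: n = 454

454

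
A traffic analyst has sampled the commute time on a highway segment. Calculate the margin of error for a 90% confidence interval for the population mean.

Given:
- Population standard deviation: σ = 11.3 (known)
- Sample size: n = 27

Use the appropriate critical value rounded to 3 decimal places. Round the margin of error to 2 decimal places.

The population standard deviation σ is known, so use the z-interval margin of error formula.

For 90% confidence, z* = 1.645 (from standard normal table)

Margin of error formula for z-interval: E = z* × σ/√n

E = 1.645 × 11.3/√27
  = 1.645 × 2.174686
  = 3.5774

Rounded to 2 decimal places:

3.58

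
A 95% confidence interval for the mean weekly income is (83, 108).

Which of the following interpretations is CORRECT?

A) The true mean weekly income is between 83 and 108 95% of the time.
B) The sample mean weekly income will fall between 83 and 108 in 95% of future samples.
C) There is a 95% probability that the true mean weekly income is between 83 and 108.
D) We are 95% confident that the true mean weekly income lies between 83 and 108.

A confidence interval represents our confidence in the procedure, not a probability statement about the parameter.

Key concept: If we repeated this sampling process many times and computed a 95% CI each time, about 95% of those intervals would contain the true population parameter.

For this specific interval (83, 108):
- Midpoint (point estimate): 95.5
- Margin of error: 12.5

The correct interpretation is the one stating confidence that the true parameter lies in the interval — option D.

D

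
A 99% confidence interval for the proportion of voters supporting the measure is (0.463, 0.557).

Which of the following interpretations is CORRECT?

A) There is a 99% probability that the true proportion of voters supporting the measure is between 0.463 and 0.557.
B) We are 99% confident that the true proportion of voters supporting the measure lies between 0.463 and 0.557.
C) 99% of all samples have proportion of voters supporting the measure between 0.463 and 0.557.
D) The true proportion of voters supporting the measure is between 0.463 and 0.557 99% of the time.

A confidence interval represents our confidence in the procedure, not a probability statement about the parameter.

Key concept: If we repeated this sampling process many times and computed a 99% CI each time, about 99% of those intervals would contain the true population parameter.

For this specific interval (0.463, 0.557):
- Midpoint (point estimate): 0.51
- Margin of error: 0.047

The correct interpretation is the one stating confidence that the true parameter lies in the interval — option B.

B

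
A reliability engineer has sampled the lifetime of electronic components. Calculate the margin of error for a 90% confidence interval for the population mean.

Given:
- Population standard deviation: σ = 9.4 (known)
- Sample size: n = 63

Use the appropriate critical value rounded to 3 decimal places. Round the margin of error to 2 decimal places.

The population standard deviation σ is known, so use the z-interval margin of error formula.

For 90% confidence, z* = 1.645 (from standard normal table)

Margin of error formula for z-interval: E = z* × σ/√n

E = 1.645 × 9.4/√63
  = 1.645 × 1.184289
  = 1.9482

Rounded to 2 decimal places:

1.95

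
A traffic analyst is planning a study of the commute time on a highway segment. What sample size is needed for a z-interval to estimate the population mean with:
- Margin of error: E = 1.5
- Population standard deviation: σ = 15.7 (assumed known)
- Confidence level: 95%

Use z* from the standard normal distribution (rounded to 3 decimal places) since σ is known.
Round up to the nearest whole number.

Using z* since population σ is known (z-interval formula).

For 95% confidence, z* = 1.96 (from standard normal table)

Sample size formula for z-interval: n = (z*σ/E)²

n = (1.96 × 15.7 / 1.5)²
  = (20.514667)²
  = 420.8515

Round up to the nearest whole number: n = 421

421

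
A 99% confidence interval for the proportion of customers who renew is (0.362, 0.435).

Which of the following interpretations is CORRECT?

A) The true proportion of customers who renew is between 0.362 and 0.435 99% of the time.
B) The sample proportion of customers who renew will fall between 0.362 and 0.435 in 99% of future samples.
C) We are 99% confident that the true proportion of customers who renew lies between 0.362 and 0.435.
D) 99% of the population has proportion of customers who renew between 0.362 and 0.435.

A confidence interval represents our confidence in the procedure, not a probability statement about the parameter.

Key concept: If we repeated this sampling process many times and computed a 99% CI each time, about 99% of those intervals would contain the true population parameter.

For this specific interval (0.362, 0.435):
- Midpoint (point estimate): 0.3985
- Margin of error: 0.0365

The correct interpretation is the one stating confidence that the true parameter lies in the interval — option C.

C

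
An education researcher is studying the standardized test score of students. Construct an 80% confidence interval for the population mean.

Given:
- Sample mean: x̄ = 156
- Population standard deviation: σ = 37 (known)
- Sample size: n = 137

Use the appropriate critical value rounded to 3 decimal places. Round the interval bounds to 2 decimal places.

The population standard deviation σ is known, so use a z-interval (standard normal critical value).

For 80% confidence, z* = 1.282 (from standard normal table)

Standard error: SE = σ/√n = 37/√137 = 3.161123

Margin of error: E = z* × SE = 1.282 × 3.161123 = 4.0526

Z-interval: x̄ ± E = 156 ± 4.0526 = (151.9474, 160.0526)

Rounded to 2 decimal places:

(151.95, 160.05)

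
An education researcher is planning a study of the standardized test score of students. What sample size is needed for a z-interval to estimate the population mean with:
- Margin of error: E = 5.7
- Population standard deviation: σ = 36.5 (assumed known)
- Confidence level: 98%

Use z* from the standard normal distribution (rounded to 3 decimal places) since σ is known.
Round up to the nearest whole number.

Using z* since population σ is known (z-interval formula).

For 98% confidence, z* = 2.326 (from standard normal table)

Sample size formula for z-interval: n = (z*σ/E)²

n = (2.326 × 36.5 / 5.7)²
  = (14.894561)²
  = 221.8480

Round up to the nearest whole number: n = 222

222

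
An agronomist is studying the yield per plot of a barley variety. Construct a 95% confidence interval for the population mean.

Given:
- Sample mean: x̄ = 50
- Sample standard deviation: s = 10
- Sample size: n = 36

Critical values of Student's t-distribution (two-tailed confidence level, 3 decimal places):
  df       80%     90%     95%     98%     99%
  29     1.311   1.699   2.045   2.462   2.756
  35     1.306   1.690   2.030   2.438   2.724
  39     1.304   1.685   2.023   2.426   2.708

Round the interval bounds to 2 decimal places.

The population standard deviation σ is unknown (only the sample standard deviation s is given), so use a t-interval with df = n - 1 = 36 - 1 = 35.

For 95% confidence with df = 35, t* = 2.030 (from t-table)

Standard error: SE = s/√n = 10/√36 = 1.666667

Margin of error: E = t* × SE = 2.030 × 1.666667 = 3.3833

T-interval: x̄ ± E = 50 ± 3.3833 = (46.6167, 53.3833)

Rounded to 2 decimal places:

(46.62, 53.38)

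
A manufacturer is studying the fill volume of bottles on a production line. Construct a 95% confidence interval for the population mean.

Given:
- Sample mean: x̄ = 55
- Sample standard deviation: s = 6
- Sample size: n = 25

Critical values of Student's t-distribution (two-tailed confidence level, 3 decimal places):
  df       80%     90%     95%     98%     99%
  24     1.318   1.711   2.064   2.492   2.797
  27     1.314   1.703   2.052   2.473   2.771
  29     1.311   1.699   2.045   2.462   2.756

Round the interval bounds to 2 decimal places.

The population standard deviation σ is unknown (only the sample standard deviation s is given), so use a t-interval with df = n - 1 = 25 - 1 = 24.

For 95% confidence with df = 24, t* = 2.064 (from t-table)

Standard error: SE = s/√n = 6/√25 = 1.200000

Margin of error: E = t* × SE = 2.064 × 1.200000 = 2.4768

T-interval: x̄ ± E = 55 ± 2.4768 = (52.5232, 57.4768)

Rounded to 2 decimal places:

(52.52, 57.48)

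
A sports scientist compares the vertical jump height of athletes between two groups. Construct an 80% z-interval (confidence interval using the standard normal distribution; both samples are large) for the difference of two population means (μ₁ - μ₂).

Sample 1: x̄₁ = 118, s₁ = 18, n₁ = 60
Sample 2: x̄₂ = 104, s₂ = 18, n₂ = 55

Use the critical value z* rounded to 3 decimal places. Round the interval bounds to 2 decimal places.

Both samples are large (n₁ = 60 ≥ 30, n₂ = 55 ≥ 30), so a z-interval for the difference of means applies.

Point estimate: x̄₁ - x̄₂ = 118 - 104 = 14

Standard error: SE = √(s₁²/n₁ + s₂²/n₂)
= √(18²/60 + 18²/55)
= √(5.400000 + 5.890909)
= 3.360195

For 80% confidence, z* = 1.282 (from standard normal table)
Margin of error: E = z* × SE = 1.282 × 3.360195 = 4.3078

Z-interval: (x̄₁ - x̄₂) ± E = 14 ± 4.3078 = (9.6922, 18.3078)

Rounded to 2 decimal places:

(9.69, 18.31)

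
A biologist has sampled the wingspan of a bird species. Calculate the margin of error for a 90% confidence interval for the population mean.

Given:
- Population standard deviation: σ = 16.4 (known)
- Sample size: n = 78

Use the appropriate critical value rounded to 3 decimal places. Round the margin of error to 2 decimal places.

The population standard deviation σ is known, so use the z-interval margin of error formula.

For 90% confidence, z* = 1.645 (from standard normal table)

Margin of error formula for z-interval: E = z* × σ/√n

E = 1.645 × 16.4/√78
  = 1.645 × 1.856934
  = 3.0547

Rounded to 2 decimal places:

3.05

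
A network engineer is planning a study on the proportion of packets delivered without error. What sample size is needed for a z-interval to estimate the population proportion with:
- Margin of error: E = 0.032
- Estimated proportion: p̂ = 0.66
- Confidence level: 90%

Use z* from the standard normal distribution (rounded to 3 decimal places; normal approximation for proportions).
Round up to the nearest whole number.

Using z* for proportion z-interval (normal approximation).

For 90% confidence, z* = 1.645 (from standard normal table)

Sample size formula for proportion z-interval: n = z*²p̂(1-p̂)/E²

n = 1.645² × 0.66 × 0.34 / 0.032²
  = 2.706025 × 0.2244 / 0.001024
  = 593.00001

Round up to the nearest whole number: n = 594

594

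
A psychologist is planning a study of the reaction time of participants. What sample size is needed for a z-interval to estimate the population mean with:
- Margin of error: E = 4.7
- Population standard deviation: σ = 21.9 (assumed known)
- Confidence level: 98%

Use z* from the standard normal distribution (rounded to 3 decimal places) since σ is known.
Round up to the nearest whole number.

Using z* since population σ is known (z-interval formula).

For 98% confidence, z* = 2.326 (from standard normal table)

Sample size formula for z-interval: n = (z*σ/E)²

n = (2.326 × 21.9 / 4.7)²
  = (10.838170)²
  = 117.4659

Round up to the nearest whole number: n = 118

118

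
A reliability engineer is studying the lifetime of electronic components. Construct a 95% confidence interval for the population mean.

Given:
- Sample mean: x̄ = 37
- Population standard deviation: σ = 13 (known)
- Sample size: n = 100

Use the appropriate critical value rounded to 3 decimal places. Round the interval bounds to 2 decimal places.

The population standard deviation σ is known, so use a z-interval (standard normal critical value).

For 95% confidence, z* = 1.96 (from standard normal table)

Standard error: SE = σ/√n = 13/√100 = 1.300000

Margin of error: E = z* × SE = 1.96 × 1.300000 = 2.5480

Z-interval: x̄ ± E = 37 ± 2.5480 = (34.4520, 39.5480)

Rounded to 2 decimal places:

(34.45, 39.55)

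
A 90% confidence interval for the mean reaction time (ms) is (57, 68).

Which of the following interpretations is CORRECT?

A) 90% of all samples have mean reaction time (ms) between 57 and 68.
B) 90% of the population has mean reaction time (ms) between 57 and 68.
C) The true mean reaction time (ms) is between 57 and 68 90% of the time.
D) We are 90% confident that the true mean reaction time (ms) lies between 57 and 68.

A confidence interval represents our confidence in the procedure, not a probability statement about the parameter.

Key concept: If we repeated this sampling process many times and computed a 90% CI each time, about 90% of those intervals would contain the true population parameter.

For this specific interval (57, 68):
- Midpoint (point estimate): 62.5
- Margin of error: 5.5

The correct interpretation is the one stating confidence that the true parameter lies in the interval — option D.

D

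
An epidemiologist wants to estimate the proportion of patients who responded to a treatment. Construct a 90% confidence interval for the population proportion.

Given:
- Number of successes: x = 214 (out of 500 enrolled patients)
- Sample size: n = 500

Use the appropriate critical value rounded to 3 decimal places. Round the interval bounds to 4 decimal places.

Sample proportion: p̂ = 214/500 = 0.428000

Check conditions for normal approximation:
  np̂ = 214 ≥ 10 ✓
  n(1-p̂) = 286 ≥ 10 ✓

The sample is large enough, so use a z-interval (normal approximation) for the proportion.

For 90% confidence, z* = 1.645 (from standard normal table)

Standard error: SE = √(p̂(1-p̂)/n) = √(0.428000×0.572000/500) = 0.02212763

Margin of error: E = z* × SE = 1.645 × 0.02212763 = 0.036400

Z-interval: p̂ ± E = 0.428000 ± 0.036400 = (0.391600, 0.464400)

Rounded to 4 decimal places:

(0.3916, 0.4644)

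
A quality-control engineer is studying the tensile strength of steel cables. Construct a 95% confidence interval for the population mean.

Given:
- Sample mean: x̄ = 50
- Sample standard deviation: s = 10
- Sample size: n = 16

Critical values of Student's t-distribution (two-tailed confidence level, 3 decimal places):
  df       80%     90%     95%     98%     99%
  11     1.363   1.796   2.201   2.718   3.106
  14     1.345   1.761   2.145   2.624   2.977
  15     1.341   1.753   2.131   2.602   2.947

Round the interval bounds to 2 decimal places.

The population standard deviation σ is unknown (only the sample standard deviation s is given), so use a t-interval with df = n - 1 = 16 - 1 = 15.

For 95% confidence with df = 15, t* = 2.131 (from t-table)

Standard error: SE = s/√n = 10/√16 = 2.500000

Margin of error: E = t* × SE = 2.131 × 2.500000 = 5.3275

T-interval: x̄ ± E = 50 ± 5.3275 = (44.6725, 55.3275)

Rounded to 2 decimal places:

(44.67, 55.33)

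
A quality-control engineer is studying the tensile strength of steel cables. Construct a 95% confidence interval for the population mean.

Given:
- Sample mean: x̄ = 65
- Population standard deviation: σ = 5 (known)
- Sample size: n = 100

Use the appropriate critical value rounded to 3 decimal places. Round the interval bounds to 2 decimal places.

The population standard deviation σ is known, so use a z-interval (standard normal critical value).

For 95% confidence, z* = 1.96 (from standard normal table)

Standard error: SE = σ/√n = 5/√100 = 0.500000

Margin of error: E = z* × SE = 1.96 × 0.500000 = 0.9800

Z-interval: x̄ ± E = 65 ± 0.9800 = (64.0200, 65.9800)

Rounded to 2 decimal places:

(64.02, 65.98)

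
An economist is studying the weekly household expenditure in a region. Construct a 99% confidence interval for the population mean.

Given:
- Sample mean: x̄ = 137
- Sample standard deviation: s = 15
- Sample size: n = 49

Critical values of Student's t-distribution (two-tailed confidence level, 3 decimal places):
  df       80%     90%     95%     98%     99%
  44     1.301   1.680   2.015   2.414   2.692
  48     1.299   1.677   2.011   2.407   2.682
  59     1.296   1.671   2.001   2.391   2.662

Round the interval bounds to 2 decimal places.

The population standard deviation σ is unknown (only the sample standard deviation s is given), so use a t-interval with df = n - 1 = 49 - 1 = 48.

For 99% confidence with df = 48, t* = 2.682 (from t-table)

Standard error: SE = s/√n = 15/√49 = 2.142857

Margin of error: E = t* × SE = 2.682 × 2.142857 = 5.7471

T-interval: x̄ ± E = 137 ± 5.7471 = (131.2529, 142.7471)

Rounded to 2 decimal places:

(131.25, 142.75)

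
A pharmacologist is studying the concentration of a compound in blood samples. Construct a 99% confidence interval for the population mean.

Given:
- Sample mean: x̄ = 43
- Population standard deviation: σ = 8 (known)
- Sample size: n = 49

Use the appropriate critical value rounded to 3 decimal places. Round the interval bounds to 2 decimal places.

The population standard deviation σ is known, so use a z-interval (standard normal critical value).

For 99% confidence, z* = 2.576 (from standard normal table)

Standard error: SE = σ/√n = 8/√49 = 1.142857

Margin of error: E = z* × SE = 2.576 × 1.142857 = 2.9440

Z-interval: x̄ ± E = 43 ± 2.9440 = (40.0560, 45.9440)

Rounded to 2 decimal places:

(40.06, 45.94)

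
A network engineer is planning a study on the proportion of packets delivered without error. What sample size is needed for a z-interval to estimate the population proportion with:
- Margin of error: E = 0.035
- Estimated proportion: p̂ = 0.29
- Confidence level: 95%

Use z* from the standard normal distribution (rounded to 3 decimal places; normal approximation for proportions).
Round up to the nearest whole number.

Using z* for proportion z-interval (normal approximation).

For 95% confidence, z* = 1.96 (from standard normal table)

Sample size formula for proportion z-interval: n = z*²p̂(1-p̂)/E²

n = 1.96² × 0.29 × 0.71 / 0.035²
  = 3.8416 × 0.2059 / 0.001225
  = 645.7024

Round up to the nearest whole number: n = 646

646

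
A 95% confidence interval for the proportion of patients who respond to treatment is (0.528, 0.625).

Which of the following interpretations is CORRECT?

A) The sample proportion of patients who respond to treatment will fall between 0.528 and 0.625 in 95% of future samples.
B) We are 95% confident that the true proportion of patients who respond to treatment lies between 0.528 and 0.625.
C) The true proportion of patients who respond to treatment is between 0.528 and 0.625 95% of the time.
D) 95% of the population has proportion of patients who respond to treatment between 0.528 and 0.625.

A confidence interval represents our confidence in the procedure, not a probability statement about the parameter.

Key concept: If we repeated this sampling process many times and computed a 95% CI each time, about 95% of those intervals would contain the true population parameter.

For this specific interval (0.528, 0.625):
- Midpoint (point estimate): 0.5765
- Margin of error: 0.0485

The correct interpretation is the one stating confidence that the true parameter lies in the interval — option B.

B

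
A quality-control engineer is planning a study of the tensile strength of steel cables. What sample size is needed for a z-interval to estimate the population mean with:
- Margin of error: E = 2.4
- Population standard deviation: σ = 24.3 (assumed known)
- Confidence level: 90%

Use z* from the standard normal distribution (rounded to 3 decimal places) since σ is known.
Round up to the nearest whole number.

Using z* since population σ is known (z-interval formula).

For 90% confidence, z* = 1.645 (from standard normal table)

Sample size formula for z-interval: n = (z*σ/E)²

n = (1.645 × 24.3 / 2.4)²
  = (16.655625)²
  = 277.4098

Round up to the nearest whole number: n = 278

278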